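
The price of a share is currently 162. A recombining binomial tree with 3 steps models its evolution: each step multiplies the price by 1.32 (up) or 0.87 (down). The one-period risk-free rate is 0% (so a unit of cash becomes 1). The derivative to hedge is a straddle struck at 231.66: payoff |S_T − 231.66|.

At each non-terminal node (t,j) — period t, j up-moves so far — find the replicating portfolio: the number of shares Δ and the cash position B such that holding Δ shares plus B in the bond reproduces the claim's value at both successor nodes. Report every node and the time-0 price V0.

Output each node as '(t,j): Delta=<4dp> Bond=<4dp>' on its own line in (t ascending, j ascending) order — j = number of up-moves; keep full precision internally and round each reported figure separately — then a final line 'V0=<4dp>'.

The replicating-portfolio and risk-neutral prices coincide; use p* = (1−0.87)/(1.32−0.87) = 0.2889 for the latter.
At expiry t=3: V(3,0)=124.9825, V(3,1)=69.8045, V(3,2)=13.9139, V(3,3)=140.9348
  t=2,j=0: stock 122.6178 → up 161.8555 (V=69.8045), down 106.6775 (V=124.9825). Price 109.0422; hedge Δ=-1.0000, bond B=231.6600.
  t=2,j=1: stock 186.0408 → up 245.5739 (V=13.9139), down 161.8555 (V=69.8045). Price 53.6583; hedge Δ=-0.6676, bond B=177.8598.
  t=2,j=2: stock 282.2688 → up 372.5948 (V=140.9348), down 245.5739 (V=13.9139). Price 50.6088; hedge Δ=1.0000, bond B=-231.6600.
  t=1,j=0: stock 140.9400 → up 186.0408 (V=53.6583), down 122.6178 (V=109.0422). Price 93.0424; hedge Δ=-0.8732, bond B=216.1177.
  t=1,j=1: stock 213.8400 → up 282.2688 (V=50.6088), down 186.0408 (V=53.6583). Price 52.7773; hedge Δ=-0.0317, bond B=59.5540.
  t=0,j=0: stock 162.0000 → up 213.8400 (V=52.7773), down 140.9400 (V=93.0424). Price 81.4103; hedge Δ=-0.5523, bond B=170.8882.
Check: Δ(0,0)·S0 + B(0,0) = 81.4103 = V0.

(0,0): Delta=-0.5523 Bond=170.8882
(1,0): Delta=-0.8732 Bond=216.1177
(1,1): Delta=-0.0317 Bond=59.5540
(2,0): Delta=-1.0000 Bond=231.6600
(2,1): Delta=-0.6676 Bond=177.8598
(2,2): Delta=1.0000 Bond=-231.6600
V0=81.4103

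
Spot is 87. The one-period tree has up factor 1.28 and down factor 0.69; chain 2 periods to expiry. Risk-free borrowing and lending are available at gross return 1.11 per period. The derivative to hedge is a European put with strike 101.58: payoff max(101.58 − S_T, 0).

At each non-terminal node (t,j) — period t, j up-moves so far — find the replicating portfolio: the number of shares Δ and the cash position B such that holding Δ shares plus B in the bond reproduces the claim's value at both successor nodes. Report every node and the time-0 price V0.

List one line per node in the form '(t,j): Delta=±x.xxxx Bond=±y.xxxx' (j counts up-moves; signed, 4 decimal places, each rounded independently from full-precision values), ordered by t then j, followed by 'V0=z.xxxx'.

(0,0): Delta=-0.4882 Bond=54.7677
(1,0): Delta=-1.0000 Bond=91.5135
(1,1): Delta=-0.3766 Bond=48.3574
V0=12.2914

No-arbitrage ⇒ martingale measure with p* = (R−d)/(u−d) = 0.7119.
Terminal values V(2,·): V(2,0)=60.1593, V(2,1)=24.7416, V(2,2)=0.0000
Node (1,0) S=60.0300: V=(p*·24.7416+(1−p*)·60.1593)/1.11=31.4835; Δ=(24.7416−60.1593)/(76.8384−41.4207)=-1.0000; B=V−Δ·S=91.5135
Node (1,1) S=111.3600: V=(p*·0.0000+(1−p*)·24.7416)/1.11=6.4225; Δ=(0.0000−24.7416)/(142.5408−76.8384)=-0.3766; B=V−Δ·S=48.3574
Node (0,0) S=87.0000: V=(p*·6.4225+(1−p*)·31.4835)/1.11=12.2914; Δ=(6.4225−31.4835)/(111.3600−60.0300)=-0.4882; B=V−Δ·S=54.7677
Check: Δ(0,0)·S0 + B(0,0) = 12.2914 = V0.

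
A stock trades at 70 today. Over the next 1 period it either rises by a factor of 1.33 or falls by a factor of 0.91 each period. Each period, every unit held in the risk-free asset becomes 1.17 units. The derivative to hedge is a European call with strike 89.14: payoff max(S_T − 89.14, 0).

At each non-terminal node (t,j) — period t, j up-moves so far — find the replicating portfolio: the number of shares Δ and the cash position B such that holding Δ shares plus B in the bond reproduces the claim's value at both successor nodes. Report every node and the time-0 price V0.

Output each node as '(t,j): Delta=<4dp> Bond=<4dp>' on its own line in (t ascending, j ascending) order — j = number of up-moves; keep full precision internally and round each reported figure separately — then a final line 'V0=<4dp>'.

Risk-neutral probability p* = (R−d)/(u−d) = (1.17−0.91)/(1.33−0.91) = 0.6190.
Terminal values V(1,·): V(1,0)=0.0000, V(1,1)=3.9600
(0,0): S=70.0000. Δ = (V_up−V_dn)/(S_up−S_dn) = (3.9600−0.0000)/(93.1000−63.7000) = 0.1347. V = [p*·3.9600 + (1−p*)·0.0000]/1.17 = 2.0952. B = V − Δ·S = -7.3333.
Self-financing check: at every node Δ·S+B equals the discounted successor values.

(0,0): Delta=0.1347 Bond=-7.3333
V0=2.0952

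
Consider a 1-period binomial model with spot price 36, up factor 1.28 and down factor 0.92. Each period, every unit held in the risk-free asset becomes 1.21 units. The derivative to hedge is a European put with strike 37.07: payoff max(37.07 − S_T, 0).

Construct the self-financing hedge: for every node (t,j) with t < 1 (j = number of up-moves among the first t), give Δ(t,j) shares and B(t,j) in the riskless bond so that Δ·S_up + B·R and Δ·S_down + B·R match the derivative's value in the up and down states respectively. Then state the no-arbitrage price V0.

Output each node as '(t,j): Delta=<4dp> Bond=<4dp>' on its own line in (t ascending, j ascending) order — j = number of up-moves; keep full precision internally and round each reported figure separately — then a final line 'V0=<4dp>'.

Risk-neutral probability p* = (R−d)/(u−d) = (1.21−0.92)/(1.28−0.92) = 0.8056.
Terminal values V(1,·): V(1,0)=3.9500, V(1,1)=0.0000
(0,0): S=36.0000. Δ = (V_up−V_dn)/(S_up−S_dn) = (0.0000−3.9500)/(46.0800−33.1200) = -0.3048. V = [p*·0.0000 + (1−p*)·3.9500]/1.21 = 0.6348. B = V − Δ·S = 11.6070.
Root portfolio cost Δ·36+B reproduces V0=0.6348.

(0,0): Delta=-0.3048 Bond=11.6070
V0=0.6348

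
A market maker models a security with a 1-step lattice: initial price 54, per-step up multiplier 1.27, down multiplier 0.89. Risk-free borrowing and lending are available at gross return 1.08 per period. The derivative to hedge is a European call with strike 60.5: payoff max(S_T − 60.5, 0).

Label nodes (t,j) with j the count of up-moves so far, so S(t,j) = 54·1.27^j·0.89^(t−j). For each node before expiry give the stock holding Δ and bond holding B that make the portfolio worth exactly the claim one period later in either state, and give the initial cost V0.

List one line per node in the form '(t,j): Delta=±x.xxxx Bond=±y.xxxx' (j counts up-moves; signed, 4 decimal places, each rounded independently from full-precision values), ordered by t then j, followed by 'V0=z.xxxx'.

(0,0): Delta=0.3938 Bond=-17.5224
V0=3.7407

The replicating-portfolio and risk-neutral prices coincide; use p* = (1.08−0.89)/(1.27−0.89) = 0.5000 for the latter.
Terminal payoffs: V(1,0)=0.0000, V(1,1)=8.0800
(0,0): S=54.0000. Δ = (V_up−V_dn)/(S_up−S_dn) = (8.0800−0.0000)/(68.5800−48.0600) = 0.3938. V = [p*·8.0800 + (1−p*)·0.0000]/1.08 = 3.7407. B = V − Δ·S = -17.5224.
Each (Δ,B) replicates both successor values, so the strategy is self-financing and V0 is arbitrage-free.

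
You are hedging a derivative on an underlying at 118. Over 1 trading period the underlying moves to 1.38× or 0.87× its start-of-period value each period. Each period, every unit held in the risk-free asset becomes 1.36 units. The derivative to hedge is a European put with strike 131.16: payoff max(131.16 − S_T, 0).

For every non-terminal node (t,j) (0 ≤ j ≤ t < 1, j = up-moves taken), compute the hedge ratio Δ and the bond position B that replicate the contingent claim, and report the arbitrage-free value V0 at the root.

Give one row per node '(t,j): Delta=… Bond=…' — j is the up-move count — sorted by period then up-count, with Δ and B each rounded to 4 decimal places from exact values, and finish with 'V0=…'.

Since d<R<u, set p* = (R−d)/(u−d) = 0.9608; price each node as the discounted p*-expectation of its children.
At expiry t=1: V(1,0)=28.5000, V(1,1)=0.0000
Node (0,0) S=118.0000: V=(p*·0.0000+(1−p*)·28.5000)/1.36=0.8218; Δ=(0.0000−28.5000)/(162.8400−102.6600)=-0.4736; B=V−Δ·S=56.7042
Each (Δ,B) replicates both successor values, so the strategy is self-financing and V0 is arbitrage-free.

(0,0): Delta=-0.4736 Bond=56.7042
V0=0.8218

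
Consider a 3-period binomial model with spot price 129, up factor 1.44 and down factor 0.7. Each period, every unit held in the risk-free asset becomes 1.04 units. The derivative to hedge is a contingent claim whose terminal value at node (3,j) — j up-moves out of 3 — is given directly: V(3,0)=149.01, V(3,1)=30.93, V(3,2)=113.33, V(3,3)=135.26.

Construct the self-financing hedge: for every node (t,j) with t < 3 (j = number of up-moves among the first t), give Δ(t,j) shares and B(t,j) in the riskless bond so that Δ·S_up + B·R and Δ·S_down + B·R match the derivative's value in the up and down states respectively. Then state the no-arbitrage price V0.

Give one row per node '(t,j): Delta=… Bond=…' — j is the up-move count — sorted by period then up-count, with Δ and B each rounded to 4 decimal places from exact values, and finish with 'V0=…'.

No-arbitrage ⇒ martingale measure with p* = (R−d)/(u−d) = 0.4595.
At expiry t=3: V(3,0)=149.0100, V(3,1)=30.9300, V(3,2)=113.3300, V(3,3)=135.2600
(2,0): S=63.2100. Δ = (V_up−V_dn)/(S_up−S_dn) = (30.9300−149.0100)/(91.0224−44.2470) = -2.5244. V = [p*·30.9300 + (1−p*)·149.0100]/1.04 = 91.1125. B = V − Δ·S = 250.6801.
(2,1): S=130.0320. Δ = (V_up−V_dn)/(S_up−S_dn) = (113.3300−30.9300)/(187.2461−91.0224) = 0.8563. V = [p*·113.3300 + (1−p*)·30.9300]/1.04 = 66.1437. B = V − Δ·S = -45.2076.
(2,2): S=267.4944. Δ = (V_up−V_dn)/(S_up−S_dn) = (135.2600−113.3300)/(385.1919−187.2461) = 0.1108. V = [p*·135.2600 + (1−p*)·113.3300]/1.04 = 118.6596. B = V − Δ·S = 89.0244.
(1,0): S=90.3000. Δ = (V_up−V_dn)/(S_up−S_dn) = (66.1437−91.1125)/(130.0320−63.2100) = -0.3737. V = [p*·66.1437 + (1−p*)·91.1125]/1.04 = 76.5773. B = V − Δ·S = 110.3189.
(1,1): S=185.7600. Δ = (V_up−V_dn)/(S_up−S_dn) = (118.6596−66.1437)/(267.4944−130.0320) = 0.3820. V = [p*·118.6596 + (1−p*)·66.1437]/1.04 = 86.8006. B = V − Δ·S = 15.8332.
(0,0): S=129.0000. Δ = (V_up−V_dn)/(S_up−S_dn) = (86.8006−76.5773)/(185.7600−90.3000) = 0.1071. V = [p*·86.8006 + (1−p*)·76.5773]/1.04 = 78.1485. B = V − Δ·S = 64.3332.
Self-financing check: at every node Δ·S+B equals the discounted successor values.

(0,0): Delta=0.1071 Bond=64.3332
(1,0): Delta=-0.3737 Bond=110.3189
(1,1): Delta=0.3820 Bond=15.8332
(2,0): Delta=-2.5244 Bond=250.6801
(2,1): Delta=0.8563 Bond=-45.2076
(2,2): Delta=0.1108 Bond=89.0244
V0=78.1485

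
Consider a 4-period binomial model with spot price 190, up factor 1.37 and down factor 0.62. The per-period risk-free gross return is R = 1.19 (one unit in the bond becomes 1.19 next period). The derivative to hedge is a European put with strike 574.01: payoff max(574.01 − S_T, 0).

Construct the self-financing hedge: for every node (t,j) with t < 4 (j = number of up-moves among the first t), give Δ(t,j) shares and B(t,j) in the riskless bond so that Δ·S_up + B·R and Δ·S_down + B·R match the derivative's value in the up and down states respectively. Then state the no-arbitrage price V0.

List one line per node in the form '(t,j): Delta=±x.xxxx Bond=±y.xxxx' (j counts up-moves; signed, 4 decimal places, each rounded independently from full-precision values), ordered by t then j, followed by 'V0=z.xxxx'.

(0,0): Delta=-0.8258 Bond=268.9929
(1,0): Delta=-1.0000 Bond=340.6266
(1,1): Delta=-0.8009 Bond=313.6200
(2,0): Delta=-1.0000 Bond=405.3457
(2,1): Delta=-1.0000 Bond=405.3457
(2,2): Delta=-0.7724 Bond=363.0590
(3,0): Delta=-1.0000 Bond=482.3613
(3,1): Delta=-1.0000 Bond=482.3613
(3,2): Delta=-1.0000 Bond=482.3613
(3,3): Delta=-0.7399 Bond=416.1494
V0=112.0978

Under the risk-neutral measure, an up-move has probability p* = (R−d)/(u−d) = 0.7600 and values discount at R = 1.19.
Terminal values V(4,·): V(4,0)=545.9350, V(4,1)=511.9732, V(4,2)=436.9287, V(4,3)=271.1046, V(4,4)=0.0000
(3,0): S=45.2823. Δ = (V_up−V_dn)/(S_up−S_dn) = (511.9732−545.9350)/(62.0368−28.0750) = -1.0000. V = [p*·511.9732 + (1−p*)·545.9350]/1.19 = 437.0790. B = V − Δ·S = 482.3613.
(3,1): S=100.0593. Δ = (V_up−V_dn)/(S_up−S_dn) = (436.9287−511.9732)/(137.0813−62.0368) = -1.0000. V = [p*·436.9287 + (1−p*)·511.9732]/1.19 = 382.3020. B = V − Δ·S = 482.3613.
(3,2): S=221.0988. Δ = (V_up−V_dn)/(S_up−S_dn) = (271.1046−436.9287)/(302.9054−137.0813) = -1.0000. V = [p*·271.1046 + (1−p*)·436.9287]/1.19 = 261.2625. B = V − Δ·S = 482.3613.
(3,3): S=488.5571. Δ = (V_up−V_dn)/(S_up−S_dn) = (0.0000−271.1046)/(669.3232−302.9054) = -0.7399. V = [p*·0.0000 + (1−p*)·271.1046]/1.19 = 54.6766. B = V − Δ·S = 416.1494.
(2,0): S=73.0360. Δ = (V_up−V_dn)/(S_up−S_dn) = (382.3020−437.0790)/(100.0593−45.2823) = -1.0000. V = [p*·382.3020 + (1−p*)·437.0790]/1.19 = 332.3097. B = V − Δ·S = 405.3457.
(2,1): S=161.3860. Δ = (V_up−V_dn)/(S_up−S_dn) = (261.2625−382.3020)/(221.0988−100.0593) = -1.0000. V = [p*·261.2625 + (1−p*)·382.3020]/1.19 = 243.9597. B = V − Δ·S = 405.3457.
(2,2): S=356.6110. Δ = (V_up−V_dn)/(S_up−S_dn) = (54.6766−261.2625)/(488.5571−221.0988) = -0.7724. V = [p*·54.6766 + (1−p*)·261.2625]/1.19 = 87.6111. B = V − Δ·S = 363.0590.
(1,0): S=117.8000. Δ = (V_up−V_dn)/(S_up−S_dn) = (243.9597−332.3097)/(161.3860−73.0360) = -1.0000. V = [p*·243.9597 + (1−p*)·332.3097]/1.19 = 222.8266. B = V − Δ·S = 340.6266.
(1,1): S=260.3000. Δ = (V_up−V_dn)/(S_up−S_dn) = (87.6111−243.9597)/(356.6110−161.3860) = -0.8009. V = [p*·87.6111 + (1−p*)·243.9597]/1.19 = 105.1552. B = V − Δ·S = 313.6200.
(0,0): S=190.0000. Δ = (V_up−V_dn)/(S_up−S_dn) = (105.1552−222.8266)/(260.3000−117.8000) = -0.8258. V = [p*·105.1552 + (1−p*)·222.8266]/1.19 = 112.0978. B = V − Δ·S = 268.9929.
Check: Δ(0,0)·S0 + B(0,0) = 112.0978 = V0.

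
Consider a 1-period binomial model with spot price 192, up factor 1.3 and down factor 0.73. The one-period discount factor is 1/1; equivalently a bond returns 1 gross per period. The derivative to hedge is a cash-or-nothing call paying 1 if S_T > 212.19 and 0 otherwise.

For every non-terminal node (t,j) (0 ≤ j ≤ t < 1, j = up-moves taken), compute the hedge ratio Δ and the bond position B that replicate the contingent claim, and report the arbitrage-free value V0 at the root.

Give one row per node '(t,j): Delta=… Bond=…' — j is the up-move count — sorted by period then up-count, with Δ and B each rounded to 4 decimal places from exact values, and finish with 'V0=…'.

Since d<R<u, set p* = (R−d)/(u−d) = 0.4737; price each node as the discounted p*-expectation of its children.
Payoff layer (t=1): V(1,0)=0.0000, V(1,1)=1.0000
  t=0,j=0: stock 192.0000 → up 249.6000 (V=1.0000), down 140.1600 (V=0.0000). Price 0.4737; hedge Δ=0.0091, bond B=-1.2807.
Each (Δ,B) replicates both successor values, so the strategy is self-financing and V0 is arbitrage-free.

(0,0): Delta=0.0091 Bond=-1.2807
V0=0.4737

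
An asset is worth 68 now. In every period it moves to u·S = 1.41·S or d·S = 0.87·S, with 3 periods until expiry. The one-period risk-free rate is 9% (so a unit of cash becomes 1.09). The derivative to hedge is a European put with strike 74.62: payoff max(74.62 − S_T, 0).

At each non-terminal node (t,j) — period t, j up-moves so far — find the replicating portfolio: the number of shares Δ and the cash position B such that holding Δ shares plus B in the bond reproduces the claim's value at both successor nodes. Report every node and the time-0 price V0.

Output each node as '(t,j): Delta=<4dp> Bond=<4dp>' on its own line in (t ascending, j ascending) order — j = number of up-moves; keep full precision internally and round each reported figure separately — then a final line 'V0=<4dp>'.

No-arbitrage ⇒ martingale measure with p* = (R−d)/(u−d) = 0.4074.
Terminal payoffs: V(3,0)=29.8418, V(3,1)=2.0484, V(3,2)=0.0000, V(3,3)=0.0000
  t=2,j=0: stock 51.4692 → up 72.5716 (V=2.0484), down 44.7782 (V=29.8418). Price 16.9895; hedge Δ=-1.0000, bond B=68.4587.
  t=2,j=1: stock 83.4156 → up 117.6160 (V=0.0000), down 72.5716 (V=2.0484). Price 1.1137; hedge Δ=-0.0455, bond B=4.9070.
  t=2,j=2: stock 135.1908 → up 190.6190 (V=0.0000), down 117.6160 (V=0.0000). Price 0.0000; hedge Δ=0.0000, bond B=0.0000.
  t=1,j=0: stock 59.1600 → up 83.4156 (V=1.1137), down 51.4692 (V=16.9895). Price 9.6528; hedge Δ=-0.4970, bond B=39.0526.
  t=1,j=1: stock 95.8800 → up 135.1908 (V=0.0000), down 83.4156 (V=1.1137). Price 0.6055; hedge Δ=-0.0215, bond B=2.6678.
  t=0,j=0: stock 68.0000 → up 95.8800 (V=0.6055), down 59.1600 (V=9.6528). Price 5.4742; hedge Δ=-0.2464, bond B=22.2286.
The time-0 hedge costs 5.4742, which is the no-arbitrage price.

(0,0): Delta=-0.2464 Bond=22.2286
(1,0): Delta=-0.4970 Bond=39.0526
(1,1): Delta=-0.0215 Bond=2.6678
(2,0): Delta=-1.0000 Bond=68.4587
(2,1): Delta=-0.0455 Bond=4.9070
(2,2): Delta=0.0000 Bond=0.0000
V0=5.4742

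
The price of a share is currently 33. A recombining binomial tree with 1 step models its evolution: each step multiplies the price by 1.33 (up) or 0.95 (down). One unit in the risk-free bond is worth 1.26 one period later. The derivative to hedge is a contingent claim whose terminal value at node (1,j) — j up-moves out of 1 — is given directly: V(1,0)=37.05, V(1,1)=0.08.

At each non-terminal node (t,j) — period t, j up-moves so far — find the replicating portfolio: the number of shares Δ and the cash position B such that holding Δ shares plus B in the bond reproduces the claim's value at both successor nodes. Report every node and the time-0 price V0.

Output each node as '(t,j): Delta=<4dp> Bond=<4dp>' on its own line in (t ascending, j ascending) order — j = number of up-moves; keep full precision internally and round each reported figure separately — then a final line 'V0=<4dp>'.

No-arbitrage ⇒ martingale measure with p* = (R−d)/(u−d) = 0.8158.
Terminal payoffs: V(1,0)=37.0500, V(1,1)=0.0800
(0,0): S=33.0000. Δ = (V_up−V_dn)/(S_up−S_dn) = (0.0800−37.0500)/(43.8900−31.3500) = -2.9482. V = [p*·0.0800 + (1−p*)·37.0500]/1.26 = 5.4685. B = V − Δ·S = 102.7579.
Root portfolio cost Δ·33+B reproduces V0=5.4685.

(0,0): Delta=-2.9482 Bond=102.7579
V0=5.4685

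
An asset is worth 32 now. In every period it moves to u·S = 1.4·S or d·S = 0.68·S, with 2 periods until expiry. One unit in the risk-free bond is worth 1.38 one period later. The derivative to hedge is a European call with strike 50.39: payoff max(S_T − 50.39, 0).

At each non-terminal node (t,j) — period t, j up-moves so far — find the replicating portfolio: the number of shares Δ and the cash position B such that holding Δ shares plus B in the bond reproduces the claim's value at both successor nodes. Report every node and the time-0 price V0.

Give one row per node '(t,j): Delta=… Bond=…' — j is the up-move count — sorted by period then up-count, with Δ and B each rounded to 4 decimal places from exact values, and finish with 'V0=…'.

(0,0): Delta=0.3770 Bond=-5.9449
(1,0): Delta=0.0000 Bond=0.0000
(1,1): Delta=0.3823 Bond=-8.4384
V0=6.1198

No-arbitrage ⇒ martingale measure with p* = (R−d)/(u−d) = 0.9722.
Payoff layer (t=2): V(2,0)=0.0000, V(2,1)=0.0000, V(2,2)=12.3300
(1,0): S=21.7600. Δ = (V_up−V_dn)/(S_up−S_dn) = (0.0000−0.0000)/(30.4640−14.7968) = 0.0000. V = [p*·0.0000 + (1−p*)·0.0000]/1.38 = 0.0000. B = V − Δ·S = 0.0000.
(1,1): S=44.8000. Δ = (V_up−V_dn)/(S_up−S_dn) = (12.3300−0.0000)/(62.7200−30.4640) = 0.3823. V = [p*·12.3300 + (1−p*)·0.0000]/1.38 = 8.6866. B = V − Δ·S = -8.4384.
(0,0): S=32.0000. Δ = (V_up−V_dn)/(S_up−S_dn) = (8.6866−0.0000)/(44.8000−21.7600) = 0.3770. V = [p*·8.6866 + (1−p*)·0.0000]/1.38 = 6.1198. B = V − Δ·S = -5.9449.
Self-financing check: at every node Δ·S+B equals the discounted successor values.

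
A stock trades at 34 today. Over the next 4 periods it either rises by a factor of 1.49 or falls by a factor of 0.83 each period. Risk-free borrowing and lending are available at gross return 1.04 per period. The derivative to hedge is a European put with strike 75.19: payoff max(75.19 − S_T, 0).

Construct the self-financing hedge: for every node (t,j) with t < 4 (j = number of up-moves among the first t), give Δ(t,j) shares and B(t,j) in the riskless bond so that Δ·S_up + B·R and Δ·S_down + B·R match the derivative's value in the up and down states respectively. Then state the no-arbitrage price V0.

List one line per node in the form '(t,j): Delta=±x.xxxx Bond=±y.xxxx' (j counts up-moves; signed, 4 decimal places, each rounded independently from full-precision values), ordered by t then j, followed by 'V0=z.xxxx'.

(0,0): Delta=-0.7563 Bond=58.1597
(1,0): Delta=-0.9087 Bond=64.7882
(1,1): Delta=-0.5743 Bond=51.2673
(2,0): Delta=-1.0000 Bond=69.5174
(2,1): Delta=-0.7998 Bond=62.7990
(2,2): Delta=-0.3052 Bond=33.0016
(3,0): Delta=-1.0000 Bond=72.2981
(3,1): Delta=-1.0000 Bond=72.2981
(3,2): Delta=-0.5608 Bond=50.3385
(3,3): Delta=0.0000 Bond=0.0000
V0=32.4460

The replicating-portfolio and risk-neutral prices coincide; use p* = (1.04−0.83)/(1.49−0.83) = 0.3182 for the latter.
Terminal payoffs: V(4,0)=59.0542, V(4,1)=46.2233, V(4,2)=23.1895, V(4,3)=0.0000, V(4,4)=0.0000
  t=3,j=0: stock 19.4408 → up 28.9667 (V=46.2233), down 16.1358 (V=59.0542). Price 52.8573; hedge Δ=-1.0000, bond B=72.2981.
  t=3,j=1: stock 34.8997 → up 52.0005 (V=23.1895), down 28.9667 (V=46.2233). Price 37.3984; hedge Δ=-1.0000, bond B=72.2981.
  t=3,j=2: stock 62.6512 → up 93.3503 (V=0.0000), down 52.0005 (V=23.1895). Price 15.2029; hedge Δ=-0.5608, bond B=50.3385.
  t=3,j=3: stock 112.4703 → up 167.5807 (V=0.0000), down 93.3503 (V=0.0000). Price 0.0000; hedge Δ=0.0000, bond B=0.0000.
  t=2,j=0: stock 23.4226 → up 34.8997 (V=37.3984), down 19.4408 (V=52.8573). Price 46.0948; hedge Δ=-1.0000, bond B=69.5174.
  t=2,j=1: stock 42.0478 → up 62.6512 (V=15.2029), down 34.8997 (V=37.3984). Price 29.1694; hedge Δ=-0.7998, bond B=62.7990.
  t=2,j=2: stock 75.4834 → up 112.4703 (V=0.0000), down 62.6512 (V=15.2029). Price 9.9669; hedge Δ=-0.3052, bond B=33.0016.
  t=1,j=0: stock 28.2200 → up 42.0478 (V=29.1694), down 23.4226 (V=46.0948). Price 39.1437; hedge Δ=-0.9087, bond B=64.7882.
  t=1,j=1: stock 50.6600 → up 75.4834 (V=9.9669), down 42.0478 (V=29.1694). Price 22.1726; hedge Δ=-0.5743, bond B=51.2673.
  t=0,j=0: stock 34.0000 → up 50.6600 (V=22.1726), down 28.2200 (V=39.1437). Price 32.4460; hedge Δ=-0.7563, bond B=58.1597.
Each (Δ,B) replicates both successor values, so the strategy is self-financing and V0 is arbitrage-free.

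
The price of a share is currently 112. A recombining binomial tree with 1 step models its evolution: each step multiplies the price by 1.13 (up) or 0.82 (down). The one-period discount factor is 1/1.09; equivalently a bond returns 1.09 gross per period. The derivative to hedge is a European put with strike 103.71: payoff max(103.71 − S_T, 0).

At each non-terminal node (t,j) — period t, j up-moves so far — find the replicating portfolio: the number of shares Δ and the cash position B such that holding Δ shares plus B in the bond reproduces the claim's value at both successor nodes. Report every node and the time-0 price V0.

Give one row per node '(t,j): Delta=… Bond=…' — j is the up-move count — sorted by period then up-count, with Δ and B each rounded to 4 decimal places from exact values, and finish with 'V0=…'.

(0,0): Delta=-0.3419 Bond=39.6955
V0=1.4051

Under the risk-neutral measure, an up-move has probability p* = (R−d)/(u−d) = 0.8710 and values discount at R = 1.09.
At expiry t=1: V(1,0)=11.8700, V(1,1)=0.0000
(0,0): S=112.0000. Δ = (V_up−V_dn)/(S_up−S_dn) = (0.0000−11.8700)/(126.5600−91.8400) = -0.3419. V = [p*·0.0000 + (1−p*)·11.8700]/1.09 = 1.4051. B = V − Δ·S = 39.6955.
Self-financing check: at every node Δ·S+B equals the discounted successor values.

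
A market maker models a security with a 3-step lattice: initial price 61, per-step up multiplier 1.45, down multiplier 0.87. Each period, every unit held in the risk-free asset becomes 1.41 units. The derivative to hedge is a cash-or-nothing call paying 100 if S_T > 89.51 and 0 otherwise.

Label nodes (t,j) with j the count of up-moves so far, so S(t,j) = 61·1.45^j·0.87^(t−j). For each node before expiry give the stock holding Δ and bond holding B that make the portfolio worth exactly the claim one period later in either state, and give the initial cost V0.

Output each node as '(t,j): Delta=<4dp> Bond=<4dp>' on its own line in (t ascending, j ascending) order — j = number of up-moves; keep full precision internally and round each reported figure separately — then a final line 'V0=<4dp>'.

The replicating-portfolio and risk-neutral prices coincide; use p* = (1.41−0.87)/(1.45−0.87) = 0.9310 for the latter.
Terminal values V(3,·): V(3,0)=0.0000, V(3,1)=0.0000, V(3,2)=100.0000, V(3,3)=100.0000
  t=2,j=0: stock 46.1709 → up 66.9478 (V=0.0000), down 40.1687 (V=0.0000). Price 0.0000; hedge Δ=0.0000, bond B=0.0000.
  t=2,j=1: stock 76.9515 → up 111.5797 (V=100.0000), down 66.9478 (V=0.0000). Price 66.0308; hedge Δ=2.2406, bond B=-106.3830.
  t=2,j=2: stock 128.2525 → up 185.9661 (V=100.0000), down 111.5797 (V=100.0000). Price 70.9220; hedge Δ=0.0000, bond B=70.9220.
  t=1,j=0: stock 53.0700 → up 76.9515 (V=66.0308), down 46.1709 (V=0.0000). Price 43.6007; hedge Δ=2.1452, bond B=-70.2455.
  t=1,j=1: stock 88.4500 → up 128.2525 (V=70.9220), down 76.9515 (V=66.0308). Price 50.0600; hedge Δ=0.0953, bond B=41.6270.
  t=0,j=0: stock 61.0000 → up 88.4500 (V=50.0600), down 53.0700 (V=43.6007). Price 35.1876; hedge Δ=0.1826, bond B=24.0508.
Each (Δ,B) replicates both successor values, so the strategy is self-financing and V0 is arbitrage-free.

(0,0): Delta=0.1826 Bond=24.0508
(1,0): Delta=2.1452 Bond=-70.2455
(1,1): Delta=0.0953 Bond=41.6270
(2,0): Delta=0.0000 Bond=0.0000
(2,1): Delta=2.2406 Bond=-106.3830
(2,2): Delta=0.0000 Bond=70.9220
V0=35.1876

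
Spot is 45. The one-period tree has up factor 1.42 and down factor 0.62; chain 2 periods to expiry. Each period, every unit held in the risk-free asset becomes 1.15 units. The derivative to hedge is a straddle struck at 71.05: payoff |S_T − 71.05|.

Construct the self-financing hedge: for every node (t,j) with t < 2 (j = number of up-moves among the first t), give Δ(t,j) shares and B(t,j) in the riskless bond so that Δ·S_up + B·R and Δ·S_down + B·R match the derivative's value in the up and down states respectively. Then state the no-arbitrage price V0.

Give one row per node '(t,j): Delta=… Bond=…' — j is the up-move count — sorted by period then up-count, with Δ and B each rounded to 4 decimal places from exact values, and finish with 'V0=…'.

(0,0): Delta=-0.3699 Bond=38.4370
(1,0): Delta=-1.0000 Bond=61.7826
(1,1): Delta=-0.2297 Bond=35.2466
V0=21.7920

No-arbitrage ⇒ martingale measure with p* = (R−d)/(u−d) = 0.6625.
Terminal values V(2,·): V(2,0)=53.7520, V(2,1)=31.4320, V(2,2)=19.6880
(1,0): S=27.9000. Δ = (V_up−V_dn)/(S_up−S_dn) = (31.4320−53.7520)/(39.6180−17.2980) = -1.0000. V = [p*·31.4320 + (1−p*)·53.7520]/1.15 = 33.8826. B = V − Δ·S = 61.7826.
(1,1): S=63.9000. Δ = (V_up−V_dn)/(S_up−S_dn) = (19.6880−31.4320)/(90.7380−39.6180) = -0.2297. V = [p*·19.6880 + (1−p*)·31.4320]/1.15 = 20.5666. B = V − Δ·S = 35.2466.
(0,0): S=45.0000. Δ = (V_up−V_dn)/(S_up−S_dn) = (20.5666−33.8826)/(63.9000−27.9000) = -0.3699. V = [p*·20.5666 + (1−p*)·33.8826]/1.15 = 21.7920. B = V − Δ·S = 38.4370.
Root portfolio cost Δ·45+B reproduces V0=21.7920.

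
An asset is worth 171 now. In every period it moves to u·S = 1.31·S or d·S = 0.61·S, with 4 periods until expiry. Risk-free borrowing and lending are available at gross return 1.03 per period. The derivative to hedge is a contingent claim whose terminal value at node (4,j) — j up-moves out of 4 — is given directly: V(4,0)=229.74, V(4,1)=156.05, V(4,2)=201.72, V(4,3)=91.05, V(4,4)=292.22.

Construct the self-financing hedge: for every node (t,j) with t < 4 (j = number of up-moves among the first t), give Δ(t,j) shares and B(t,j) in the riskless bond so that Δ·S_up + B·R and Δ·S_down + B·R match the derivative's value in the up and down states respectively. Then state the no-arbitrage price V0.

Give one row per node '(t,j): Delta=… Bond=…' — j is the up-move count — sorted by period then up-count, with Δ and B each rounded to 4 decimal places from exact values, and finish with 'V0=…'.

(0,0): Delta=0.0312 Bond=144.7346
(1,0): Delta=-0.3835 Bond=192.3369
(1,1): Delta=0.1599 Bond=120.2365
(2,0): Delta=-0.0452 Bond=176.5796
(2,1): Delta=-0.4886 Bond=212.4586
(2,2): Delta=0.3613 Bond=64.7669
(3,0): Delta=-2.7122 Bond=285.3938
(3,1): Delta=0.7827 Bond=112.8659
(3,2): Delta=-0.8832 Bond=289.4767
(3,3): Delta=0.7476 Bond=-81.8012
V0=150.0687

The replicating-portfolio and risk-neutral prices coincide; use p* = (1.03−0.61)/(1.31−0.61) = 0.6000 for the latter.
Payoff layer (t=4): V(4,0)=229.7400, V(4,1)=156.0500, V(4,2)=201.7200, V(4,3)=91.0500, V(4,4)=292.2200
  t=3,j=0: stock 38.8138 → up 50.8460 (V=156.0500), down 23.6764 (V=229.7400). Price 180.1223; hedge Δ=-2.7122, bond B=285.3938.
  t=3,j=1: stock 83.3541 → up 109.1939 (V=201.7200), down 50.8460 (V=156.0500). Price 178.1087; hedge Δ=0.7827, bond B=112.8659.
  t=3,j=2: stock 179.0064 → up 234.4984 (V=91.0500), down 109.1939 (V=201.7200). Price 131.3767; hedge Δ=-0.8832, bond B=289.4767.
  t=3,j=3: stock 384.4236 → up 503.5949 (V=292.2200), down 234.4984 (V=91.0500). Price 205.5845; hedge Δ=0.7476, bond B=-81.8012.
  t=2,j=0: stock 63.6291 → up 83.3541 (V=178.1087), down 38.8138 (V=180.1223). Price 173.7031; hedge Δ=-0.0452, bond B=176.5796.
  t=2,j=1: stock 136.6461 → up 179.0064 (V=131.3767), down 83.3541 (V=178.1087). Price 145.6986; hedge Δ=-0.4886, bond B=212.4586.
  t=2,j=2: stock 293.4531 → up 384.4236 (V=205.5845), down 179.0064 (V=131.3767). Price 170.7780; hedge Δ=0.3613, bond B=64.7669.
  t=1,j=0: stock 104.3100 → up 136.6461 (V=145.6986), down 63.6291 (V=173.7031). Price 152.3305; hedge Δ=-0.3835, bond B=192.3369.
  t=1,j=1: stock 224.0100 → up 293.4531 (V=170.7780), down 136.6461 (V=145.6986). Price 156.0643; hedge Δ=0.1599, bond B=120.2365.
  t=0,j=0: stock 171.0000 → up 224.0100 (V=156.0643), down 104.3100 (V=152.3305). Price 150.0687; hedge Δ=0.0312, bond B=144.7346.
Self-financing check: at every node Δ·S+B equals the discounted successor values.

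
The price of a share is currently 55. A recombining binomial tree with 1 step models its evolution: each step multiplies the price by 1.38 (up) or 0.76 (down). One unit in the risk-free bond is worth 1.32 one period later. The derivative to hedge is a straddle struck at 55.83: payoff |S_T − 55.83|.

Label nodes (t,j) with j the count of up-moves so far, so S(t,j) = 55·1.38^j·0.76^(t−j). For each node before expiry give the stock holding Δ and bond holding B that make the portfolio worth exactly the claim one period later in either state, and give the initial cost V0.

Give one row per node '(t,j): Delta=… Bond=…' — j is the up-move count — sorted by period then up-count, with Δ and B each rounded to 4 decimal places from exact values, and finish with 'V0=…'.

No-arbitrage ⇒ martingale measure with p* = (R−d)/(u−d) = 0.9032.
Terminal values V(1,·): V(1,0)=14.0300, V(1,1)=20.0700
  t=0,j=0: stock 55.0000 → up 75.9000 (V=20.0700), down 41.8000 (V=14.0300). Price 14.7617; hedge Δ=0.1771, bond B=5.0198.
Check: Δ(0,0)·S0 + B(0,0) = 14.7617 = V0.

(0,0): Delta=0.1771 Bond=5.0198
V0=14.7617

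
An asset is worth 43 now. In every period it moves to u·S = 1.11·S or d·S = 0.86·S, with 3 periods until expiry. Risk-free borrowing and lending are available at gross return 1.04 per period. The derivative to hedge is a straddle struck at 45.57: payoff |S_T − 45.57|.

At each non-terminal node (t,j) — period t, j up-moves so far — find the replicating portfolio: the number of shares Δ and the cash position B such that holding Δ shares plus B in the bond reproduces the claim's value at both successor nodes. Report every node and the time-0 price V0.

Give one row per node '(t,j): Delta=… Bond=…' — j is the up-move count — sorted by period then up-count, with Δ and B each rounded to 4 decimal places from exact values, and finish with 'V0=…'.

(0,0): Delta=0.1804 Bond=-1.4624
(1,0): Delta=-1.0000 Bond=42.1320
(1,1): Delta=0.5361 Bond=-18.4971
(2,0): Delta=-1.0000 Bond=43.8173
(2,1): Delta=-1.0000 Bond=43.8173
(2,2): Delta=0.9990 Bond=-43.7580
V0=6.2968

No-arbitrage ⇒ martingale measure with p* = (R−d)/(u−d) = 0.7200.
At expiry t=3: V(3,0)=18.2196, V(3,1)=10.2689, V(3,2)=0.0069, V(3,3)=13.2381
Node (2,0) S=31.8028: V=(p*·10.2689+(1−p*)·18.2196)/1.04=12.0145; Δ=(10.2689−18.2196)/(35.3011−27.3504)=-1.0000; B=V−Δ·S=43.8173
Node (2,1) S=41.0478: V=(p*·0.0069+(1−p*)·10.2689)/1.04=2.7695; Δ=(0.0069−10.2689)/(45.5631−35.3011)=-1.0000; B=V−Δ·S=43.8173
Node (2,2) S=52.9803: V=(p*·13.2381+(1−p*)·0.0069)/1.04=9.1667; Δ=(13.2381−0.0069)/(58.8081−45.5631)=0.9990; B=V−Δ·S=-43.7580
Node (1,0) S=36.9800: V=(p*·2.7695+(1−p*)·12.0145)/1.04=5.1520; Δ=(2.7695−12.0145)/(41.0478−31.8028)=-1.0000; B=V−Δ·S=42.1320
Node (1,1) S=47.7300: V=(p*·9.1667+(1−p*)·2.7695)/1.04=7.0918; Δ=(9.1667−2.7695)/(52.9803−41.0478)=0.5361; B=V−Δ·S=-18.4971
Node (0,0) S=43.0000: V=(p*·7.0918+(1−p*)·5.1520)/1.04=6.2968; Δ=(7.0918−5.1520)/(47.7300−36.9800)=0.1804; B=V−Δ·S=-1.4624
Self-financing check: at every node Δ·S+B equals the discounted successor values.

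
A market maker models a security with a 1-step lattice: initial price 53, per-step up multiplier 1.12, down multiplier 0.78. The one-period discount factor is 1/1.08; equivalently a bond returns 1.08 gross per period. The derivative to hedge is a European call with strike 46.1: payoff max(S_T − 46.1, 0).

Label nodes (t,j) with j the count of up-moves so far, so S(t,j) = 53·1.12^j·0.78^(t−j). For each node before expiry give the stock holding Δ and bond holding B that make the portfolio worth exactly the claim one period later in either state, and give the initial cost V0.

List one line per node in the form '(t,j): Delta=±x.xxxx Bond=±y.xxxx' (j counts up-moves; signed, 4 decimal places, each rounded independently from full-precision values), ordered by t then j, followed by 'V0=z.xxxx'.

(0,0): Delta=0.7358 Bond=-28.1667
V0=10.8333

Under the risk-neutral measure, an up-move has probability p* = (R−d)/(u−d) = 0.8824 and values discount at R = 1.08.
Terminal payoffs: V(1,0)=0.0000, V(1,1)=13.2600
  t=0,j=0: stock 53.0000 → up 59.3600 (V=13.2600), down 41.3400 (V=0.0000). Price 10.8333; hedge Δ=0.7358, bond B=-28.1667.
Root portfolio cost Δ·53+B reproduces V0=10.8333.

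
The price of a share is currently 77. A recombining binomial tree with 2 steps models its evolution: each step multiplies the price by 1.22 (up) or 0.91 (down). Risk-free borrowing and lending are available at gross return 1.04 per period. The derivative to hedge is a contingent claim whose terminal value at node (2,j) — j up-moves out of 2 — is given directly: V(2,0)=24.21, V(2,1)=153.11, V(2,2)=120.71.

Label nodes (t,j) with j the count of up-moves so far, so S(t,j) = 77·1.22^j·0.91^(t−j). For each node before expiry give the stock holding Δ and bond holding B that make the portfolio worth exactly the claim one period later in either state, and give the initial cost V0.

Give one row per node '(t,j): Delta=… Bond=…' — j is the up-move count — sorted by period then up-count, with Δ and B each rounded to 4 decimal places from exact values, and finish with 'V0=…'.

(0,0): Delta=2.4676 Bond=-93.8954
(1,0): Delta=5.9342 Bond=-340.5518
(1,1): Delta=-1.1126 Bond=238.6728
V0=96.1110

The replicating-portfolio and risk-neutral prices coincide; use p* = (1.04−0.91)/(1.22−0.91) = 0.4194 for the latter.
Terminal values V(2,·): V(2,0)=24.2100, V(2,1)=153.1100, V(2,2)=120.7100
Node (1,0) S=70.0700: V=(p*·153.1100+(1−p*)·24.2100)/1.04=75.2547; Δ=(153.1100−24.2100)/(85.4854−63.7637)=5.9342; B=V−Δ·S=-340.5518
Node (1,1) S=93.9400: V=(p*·120.7100+(1−p*)·153.1100)/1.04=134.1566; Δ=(120.7100−153.1100)/(114.6068−85.4854)=-1.1126; B=V−Δ·S=238.6728
Node (0,0) S=77.0000: V=(p*·134.1566+(1−p*)·75.2547)/1.04=96.1110; Δ=(134.1566−75.2547)/(93.9400−70.0700)=2.4676; B=V−Δ·S=-93.8954
The time-0 hedge costs 96.1110, which is the no-arbitrage price.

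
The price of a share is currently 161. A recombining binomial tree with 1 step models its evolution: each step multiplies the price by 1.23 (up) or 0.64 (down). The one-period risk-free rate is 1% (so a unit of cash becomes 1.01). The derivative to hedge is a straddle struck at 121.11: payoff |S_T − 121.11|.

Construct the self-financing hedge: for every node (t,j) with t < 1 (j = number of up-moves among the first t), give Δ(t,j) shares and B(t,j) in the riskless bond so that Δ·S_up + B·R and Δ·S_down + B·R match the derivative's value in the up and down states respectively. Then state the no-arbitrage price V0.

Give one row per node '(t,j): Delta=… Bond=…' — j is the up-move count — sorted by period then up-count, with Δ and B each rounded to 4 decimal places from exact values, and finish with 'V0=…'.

(0,0): Delta=0.6195 Bond=-45.3141
V0=54.4316

Risk-neutral probability p* = (R−d)/(u−d) = (1.01−0.64)/(1.23−0.64) = 0.6271.
At expiry t=1: V(1,0)=18.0700, V(1,1)=76.9200
  t=0,j=0: stock 161.0000 → up 198.0300 (V=76.9200), down 103.0400 (V=18.0700). Price 54.4316; hedge Δ=0.6195, bond B=-45.3141.
The time-0 hedge costs 54.4316, which is the no-arbitrage price.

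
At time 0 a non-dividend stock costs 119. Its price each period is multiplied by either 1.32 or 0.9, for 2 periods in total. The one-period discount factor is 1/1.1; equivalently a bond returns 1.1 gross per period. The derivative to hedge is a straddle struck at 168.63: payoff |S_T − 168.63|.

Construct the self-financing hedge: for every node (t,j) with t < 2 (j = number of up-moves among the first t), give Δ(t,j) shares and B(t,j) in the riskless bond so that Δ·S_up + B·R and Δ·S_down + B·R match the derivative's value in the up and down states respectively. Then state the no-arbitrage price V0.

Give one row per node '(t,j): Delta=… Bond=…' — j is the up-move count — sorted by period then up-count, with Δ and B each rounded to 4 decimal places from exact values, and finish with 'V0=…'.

Under the risk-neutral measure, an up-move has probability p* = (R−d)/(u−d) = 0.4762 and values discount at R = 1.1.
Payoff layer (t=2): V(2,0)=72.2400, V(2,1)=27.2580, V(2,2)=38.7156
(1,0): S=107.1000. Δ = (V_up−V_dn)/(S_up−S_dn) = (27.2580−72.2400)/(141.3720−96.3900) = -1.0000. V = [p*·27.2580 + (1−p*)·72.2400]/1.1 = 46.2000. B = V − Δ·S = 153.3000.
(1,1): S=157.0800. Δ = (V_up−V_dn)/(S_up−S_dn) = (38.7156−27.2580)/(207.3456−141.3720) = 0.1737. V = [p*·38.7156 + (1−p*)·27.2580]/1.1 = 29.7400. B = V − Δ·S = 2.4600.
(0,0): S=119.0000. Δ = (V_up−V_dn)/(S_up−S_dn) = (29.7400−46.2000)/(157.0800−107.1000) = -0.3293. V = [p*·29.7400 + (1−p*)·46.2000]/1.1 = 34.8745. B = V − Δ·S = 74.0649.
Self-financing check: at every node Δ·S+B equals the discounted successor values.

(0,0): Delta=-0.3293 Bond=74.0649
(1,0): Delta=-1.0000 Bond=153.3000
(1,1): Delta=0.1737 Bond=2.4600
V0=34.8745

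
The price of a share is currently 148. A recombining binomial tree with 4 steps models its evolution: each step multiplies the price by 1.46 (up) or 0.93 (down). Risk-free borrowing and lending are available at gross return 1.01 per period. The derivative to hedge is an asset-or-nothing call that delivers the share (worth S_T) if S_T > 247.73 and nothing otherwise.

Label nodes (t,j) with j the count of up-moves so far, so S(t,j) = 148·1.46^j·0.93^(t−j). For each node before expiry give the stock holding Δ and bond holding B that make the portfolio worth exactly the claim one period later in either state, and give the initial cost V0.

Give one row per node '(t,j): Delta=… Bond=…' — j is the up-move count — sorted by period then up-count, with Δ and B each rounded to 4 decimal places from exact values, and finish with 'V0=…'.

No-arbitrage ⇒ martingale measure with p* = (R−d)/(u−d) = 0.1509.
Terminal values V(4,·): V(4,0)=0.0000, V(4,1)=0.0000, V(4,2)=272.8559, V(4,3)=428.3544, V(4,4)=672.4703
Node (3,0) S=119.0448: V=(p*·0.0000+(1−p*)·0.0000)/1.01=0.0000; Δ=(0.0000−0.0000)/(173.8055−110.7117)=0.0000; B=V−Δ·S=0.0000
Node (3,1) S=186.8876: V=(p*·272.8559+(1−p*)·0.0000)/1.01=40.7780; Δ=(272.8559−0.0000)/(272.8559−173.8055)=2.7547; B=V−Δ·S=-474.0444
Node (3,2) S=293.3934: V=(p*·428.3544+(1−p*)·272.8559)/1.01=293.3934; Δ=(428.3544−272.8559)/(428.3544−272.8559)=1.0000; B=V−Δ·S=0.0000
Node (3,3) S=460.5961: V=(p*·672.4703+(1−p*)·428.3544)/1.01=460.5961; Δ=(672.4703−428.3544)/(672.4703−428.3544)=1.0000; B=V−Δ·S=0.0000
Node (2,0) S=128.0052: V=(p*·40.7780+(1−p*)·0.0000)/1.01=6.0942; Δ=(40.7780−0.0000)/(186.8876−119.0448)=0.6011; B=V−Δ·S=-70.8454
Node (2,1) S=200.9544: V=(p*·293.3934+(1−p*)·40.7780)/1.01=78.1274; Δ=(293.3934−40.7780)/(293.3934−186.8876)=2.3718; B=V−Δ·S=-398.5055
Node (2,2) S=315.4768: V=(p*·460.5961+(1−p*)·293.3934)/1.01=315.4768; Δ=(460.5961−293.3934)/(460.5961−293.3934)=1.0000; B=V−Δ·S=0.0000
Node (1,0) S=137.6400: V=(p*·78.1274+(1−p*)·6.0942)/1.01=16.7992; Δ=(78.1274−6.0942)/(200.9544−128.0052)=0.9874; B=V−Δ·S=-119.1124
Node (1,1) S=216.0800: V=(p*·315.4768+(1−p*)·78.1274)/1.01=112.8254; Δ=(315.4768−78.1274)/(315.4768−200.9544)=2.0725; B=V−Δ·S=-335.0037
Node (0,0) S=148.0000: V=(p*·112.8254+(1−p*)·16.7992)/1.01=30.9839; Δ=(112.8254−16.7992)/(216.0800−137.6400)=1.2242; B=V−Δ·S=-150.1978
Self-financing check: at every node Δ·S+B equals the discounted successor values.

(0,0): Delta=1.2242 Bond=-150.1978
(1,0): Delta=0.9874 Bond=-119.1124
(1,1): Delta=2.0725 Bond=-335.0037
(2,0): Delta=0.6011 Bond=-70.8454
(2,1): Delta=2.3718 Bond=-398.5055
(2,2): Delta=1.0000 Bond=0.0000
(3,0): Delta=0.0000 Bond=0.0000
(3,1): Delta=2.7547 Bond=-474.0444
(3,2): Delta=1.0000 Bond=0.0000
(3,3): Delta=1.0000 Bond=0.0000
V0=30.9839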